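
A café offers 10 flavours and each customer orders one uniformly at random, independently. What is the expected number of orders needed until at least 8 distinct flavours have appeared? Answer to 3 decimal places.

With k distinct flavours already seen, the next new one arrives after an expected 10/(10-k) orders.
Sum over k = 0,...,7: E = 10/10 + 10/9 + 10/8 + ... + 10/4 + 10/3 = 14.2897.

14.290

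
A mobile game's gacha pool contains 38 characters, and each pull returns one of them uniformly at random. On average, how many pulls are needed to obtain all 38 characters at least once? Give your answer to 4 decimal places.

After k distinct characters have appeared, the next pull gives a new one with probability (38-k)/38, so the expected wait for the (k+1)-th is 38/(38-k).
E[T] = 38/38 + 38/37 + 38/36 + ... + 38/2 + 38/1 = 38·H_{38}.
H_{38} = 4.22790, so E[T] = 160.66028.

160.6603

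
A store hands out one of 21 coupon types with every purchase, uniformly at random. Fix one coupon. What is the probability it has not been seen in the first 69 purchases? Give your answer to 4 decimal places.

On each purchase the fixed coupon fails to appear with probability 20/21.
P(still missing after 69) = (20/21)^69 = 0.03451.

0.0345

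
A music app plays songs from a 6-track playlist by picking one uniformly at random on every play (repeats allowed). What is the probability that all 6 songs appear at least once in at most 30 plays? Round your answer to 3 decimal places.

0.975

By inclusion–exclusion over which songs are missing,
P(all seen) = Σ_{j=0}^{6} (-1)^j C(6,j)((6-j)/6)^30
= 1.0000 - 0.0253 + 0.0001 - 0.0000 + 0.0000 - 0.0000 + 0.0000
= 0.9748.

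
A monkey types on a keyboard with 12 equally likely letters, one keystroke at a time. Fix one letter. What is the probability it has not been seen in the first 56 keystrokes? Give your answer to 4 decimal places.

0.0077

Each keystroke misses the fixed letter with probability (12-1)/12 = 11/12, independently.
P(still missing after 56) = (11/12)^56 = 0.00765.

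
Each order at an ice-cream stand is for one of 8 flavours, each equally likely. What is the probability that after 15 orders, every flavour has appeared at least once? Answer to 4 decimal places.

0.2482

Let A_i be the event that flavour i is missing after 15 orders. By inclusion–exclusion on the A_i,
P(all seen) = Σ_{j=0}^{8} (-1)^j C(8,j)((8-j)/8)^15
= 1.00000 - 1.07947 + 0.37418 - 0.04857 + 0.00214 - 0.00002 + 0.00000 - 0.00000 + 0.00000
= 0.24825.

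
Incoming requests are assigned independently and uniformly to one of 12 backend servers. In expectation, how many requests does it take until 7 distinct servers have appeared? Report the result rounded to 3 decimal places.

Going from k to k+1 distinct takes a geometric number of requests with mean 12/(12-k).
Sum over k = 0,...,6: E = 12/12 + 12/11 + 12/10 + ... + 12/7 + 12/6 = 9.8385.

9.839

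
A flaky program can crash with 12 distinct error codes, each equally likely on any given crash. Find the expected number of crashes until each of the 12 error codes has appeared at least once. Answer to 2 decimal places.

Split into phases: going from k distinct to k+1 distinct takes on average 12/(12-k) crashes.
E[T] = 12/12 + 12/11 + 12/10 + ... + 12/2 + 12/1 = 12·H_{12}.
H_{12} = 3.103, so E[T] = 37.239.

37.24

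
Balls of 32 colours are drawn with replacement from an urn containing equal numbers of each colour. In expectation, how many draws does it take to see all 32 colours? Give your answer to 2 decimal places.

129.87

Split into phases: going from k distinct to k+1 distinct takes on average 32/(32-k) draws.
E[T] = 32/32 + 32/31 + 32/30 + ... + 32/2 + 32/1 = 32·H_{32}.
H_{32} = 4.058, so E[T] = 129.872.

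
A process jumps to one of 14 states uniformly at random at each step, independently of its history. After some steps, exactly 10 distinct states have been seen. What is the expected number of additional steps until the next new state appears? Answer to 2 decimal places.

Each step yields a new state with probability (14-10)/14 = 4/14, so the wait is geometric with mean 14/4.
E = 14/4 = 3.500.

3.50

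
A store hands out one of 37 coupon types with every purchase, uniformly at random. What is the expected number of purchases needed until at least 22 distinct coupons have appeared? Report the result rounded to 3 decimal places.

32.684

Going from k to k+1 distinct takes a geometric number of purchases with mean 37/(37-k).
Sum over k = 0,...,21: E = 37/37 + 37/36 + 37/35 + ... + 37/17 + 37/16 = 32.6842.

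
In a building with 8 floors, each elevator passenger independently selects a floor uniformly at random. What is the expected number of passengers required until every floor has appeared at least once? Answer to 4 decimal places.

21.7429

The wait to go from k to k+1 distinct floors is geometric with mean 8/(8-k).
E[T] = 8/8 + 8/7 + 8/6 + ... + 8/2 + 8/1 = 8·H_{8}.
H_{8} = 2.71786, so E[T] = 21.74286.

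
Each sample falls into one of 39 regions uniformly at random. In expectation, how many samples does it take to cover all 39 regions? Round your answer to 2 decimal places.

The wait to go from k to k+1 distinct regions is geometric with mean 39/(39-k).
E[T] = 39/39 + 39/38 + 39/37 + ... + 39/2 + 39/1 = 39·H_{39}.
H_{39} = 4.254, so E[T] = 165.888.

165.89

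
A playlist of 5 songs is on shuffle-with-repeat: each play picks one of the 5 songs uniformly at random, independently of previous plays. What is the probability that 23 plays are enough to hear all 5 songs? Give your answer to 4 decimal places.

0.9706

Let A_i be the event that song i is missing after 23 plays. By inclusion–exclusion on the A_i,
P(all seen) = Σ_{j=0}^{5} (-1)^j C(5,j)((5-j)/5)^23
= 1.00000 - 0.02951 + 0.00008 - 0.00000 + 0.00000 - 0.00000
= 0.97056.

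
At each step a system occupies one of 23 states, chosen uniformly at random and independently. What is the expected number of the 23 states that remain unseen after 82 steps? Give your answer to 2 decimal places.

For each state, P(unseen after 82) = (22/23)^82 = 0.026.
By linearity of expectation, E[unseen] = 23·(22/23)^82 = 0.601.

0.60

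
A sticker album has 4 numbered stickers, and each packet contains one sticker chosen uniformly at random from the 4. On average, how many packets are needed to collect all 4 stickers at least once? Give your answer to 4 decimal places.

8.3333

The wait to go from k to k+1 distinct stickers is geometric with mean 4/(4-k).
E[T] = 4/4 + 4/3 + 4/2 + 4/1 = 4·H_{4}.
H_{4} = 2.08333, so E[T] = 8.33333.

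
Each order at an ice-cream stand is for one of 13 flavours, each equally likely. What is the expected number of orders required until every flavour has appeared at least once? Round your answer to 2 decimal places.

41.34

The wait to go from k to k+1 distinct flavours is geometric with mean 13/(13-k).
E[T] = 13/13 + 13/12 + 13/11 + ... + 13/2 + 13/1 = 13·H_{13}.
H_{13} = 3.180, so E[T] = 41.342.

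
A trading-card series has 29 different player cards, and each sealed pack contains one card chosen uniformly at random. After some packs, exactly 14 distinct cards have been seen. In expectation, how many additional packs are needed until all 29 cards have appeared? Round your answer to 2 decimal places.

The wait to go from k to k+1 distinct cards is geometric with mean 29/(29-k).
Sum over k = 14,...,28: E = 29/15 + 29/14 + 29/13 + ... + 29/2 + 29/1 = 96.229.

96.23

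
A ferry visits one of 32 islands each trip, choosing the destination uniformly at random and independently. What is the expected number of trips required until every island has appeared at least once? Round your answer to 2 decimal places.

129.87

Split into phases: going from k distinct to k+1 distinct takes on average 32/(32-k) trips.
E[T] = 32/32 + 32/31 + 32/30 + ... + 32/2 + 32/1 = 32·H_{32}.
H_{32} = 4.058, so E[T] = 129.872.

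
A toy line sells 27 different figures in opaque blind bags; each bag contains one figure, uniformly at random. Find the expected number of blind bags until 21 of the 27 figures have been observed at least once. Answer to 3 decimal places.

38.919

With k distinct figures already seen, the next new one arrives after an expected 27/(27-k) blind bags.
Sum over k = 0,...,20: E = 27/27 + 27/26 + 27/25 + ... + 27/8 + 27/7 = 38.9193.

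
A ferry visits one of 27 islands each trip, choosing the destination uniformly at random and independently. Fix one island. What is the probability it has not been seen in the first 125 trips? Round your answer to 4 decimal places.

0.0089

Each trip misses the fixed island with probability (27-1)/27 = 26/27, independently.
P(still missing after 125) = (26/27)^125 = 0.00894.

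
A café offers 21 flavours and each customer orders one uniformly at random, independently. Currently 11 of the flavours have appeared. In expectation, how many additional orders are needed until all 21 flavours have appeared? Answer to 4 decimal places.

61.5083

The wait to go from k to k+1 distinct flavours is geometric with mean 21/(21-k).
Sum over k = 11,...,20: E = 21/10 + 21/9 + 21/8 + ... + 21/2 + 21/1 = 61.50833.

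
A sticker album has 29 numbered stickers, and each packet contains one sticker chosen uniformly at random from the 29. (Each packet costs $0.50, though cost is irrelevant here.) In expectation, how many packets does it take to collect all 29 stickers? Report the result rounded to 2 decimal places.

114.89

The wait to go from k to k+1 distinct stickers is geometric with mean 29/(29-k).
E[T] = 29/29 + 29/28 + 29/27 + ... + 29/2 + 29/1 = 29·H_{29}.
H_{29} = 3.962, so E[T] = 114.888.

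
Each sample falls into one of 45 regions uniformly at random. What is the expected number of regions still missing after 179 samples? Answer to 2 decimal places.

0.81

For each region, P(unseen after 179) = (44/45)^179 = 0.018.
By linearity of expectation, E[unseen] = 45·(44/45)^179 = 0.806.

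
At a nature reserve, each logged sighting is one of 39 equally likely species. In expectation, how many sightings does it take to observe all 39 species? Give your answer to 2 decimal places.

Split into phases: going from k distinct to k+1 distinct takes on average 39/(39-k) sightings.
E[T] = 39/39 + 39/38 + 39/37 + ... + 39/2 + 39/1 = 39·H_{39}.
H_{39} = 4.254, so E[T] = 165.888.

165.89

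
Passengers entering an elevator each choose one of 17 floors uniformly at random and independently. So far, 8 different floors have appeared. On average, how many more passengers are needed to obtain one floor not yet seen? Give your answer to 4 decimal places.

The number of passengers until the next new floor is geometric with success probability 9/17, so its mean is 17/9.
E = 17/9 = 1.88889.

1.8889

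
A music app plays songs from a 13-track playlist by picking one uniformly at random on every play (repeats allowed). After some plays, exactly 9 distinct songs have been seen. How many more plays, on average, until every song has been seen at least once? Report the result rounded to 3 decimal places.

The wait to go from k to k+1 distinct songs is geometric with mean 13/(13-k).
Sum over k = 9,...,12: E = 13/4 + 13/3 + 13/2 + 13/1 = 27.0833.

27.083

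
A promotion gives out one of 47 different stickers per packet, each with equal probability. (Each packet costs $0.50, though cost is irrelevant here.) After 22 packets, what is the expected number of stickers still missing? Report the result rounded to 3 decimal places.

29.283

For each sticker, P(unseen after 22) = (46/47)^22 = 0.6230.
By linearity of expectation, E[unseen] = 47·(46/47)^22 = 29.2831.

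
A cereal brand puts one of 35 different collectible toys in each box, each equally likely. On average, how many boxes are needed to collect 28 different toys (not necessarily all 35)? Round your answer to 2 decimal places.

Going from k to k+1 distinct takes a geometric number of boxes with mean 35/(35-k).
Sum over k = 0,...,27: E = 35/35 + 35/34 + 35/33 + ... + 35/9 + 35/8 = 54.387.

54.39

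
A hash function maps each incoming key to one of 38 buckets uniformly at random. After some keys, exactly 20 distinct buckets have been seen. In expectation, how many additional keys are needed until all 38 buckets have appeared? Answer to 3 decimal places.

With k distinct buckets already seen, the next new one takes an expected 38/(38-k) keys.
Sum over k = 20,...,37: E = 38/18 + 38/17 + 38/16 + ... + 38/2 + 38/1 = 132.8141.

132.814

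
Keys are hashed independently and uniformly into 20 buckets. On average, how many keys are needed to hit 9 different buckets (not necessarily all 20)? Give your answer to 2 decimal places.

11.56

Going from k to k+1 distinct takes a geometric number of keys with mean 20/(20-k).
Sum over k = 0,...,8: E = 20/20 + 20/19 + 20/18 + ... + 20/13 + 20/12 = 11.557.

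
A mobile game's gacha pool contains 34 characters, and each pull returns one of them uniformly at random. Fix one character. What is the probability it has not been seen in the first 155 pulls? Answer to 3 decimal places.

Each pull misses the fixed character with probability (34-1)/34 = 33/34, independently.
P(still missing after 155) = (33/34)^155 = 0.0098.

0.010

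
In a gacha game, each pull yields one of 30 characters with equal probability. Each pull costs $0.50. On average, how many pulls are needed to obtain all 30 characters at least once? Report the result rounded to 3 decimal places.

The wait to go from k to k+1 distinct characters is geometric with mean 30/(30-k).
E[T] = 30/30 + 30/29 + 30/28 + ... + 30/2 + 30/1 = 30·H_{30}.
H_{30} = 3.9950, so E[T] = 119.8496.

119.850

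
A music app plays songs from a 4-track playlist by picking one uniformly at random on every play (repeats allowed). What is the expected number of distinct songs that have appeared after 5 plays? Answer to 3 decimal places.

For each song, P(seen in 5 plays) = 1 - (3/4)^5 = 0.7627.
By linearity of expectation, E[distinct seen] = 4·(1 - (3/4)^5) = 3.0508.

3.051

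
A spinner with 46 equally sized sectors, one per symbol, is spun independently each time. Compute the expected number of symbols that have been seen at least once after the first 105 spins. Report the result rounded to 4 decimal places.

41.4239

For each symbol, P(seen in 105 spins) = 1 - (45/46)^105 = 0.90052.
By linearity of expectation, E[distinct seen] = 46·(1 - (45/46)^105) = 41.42386.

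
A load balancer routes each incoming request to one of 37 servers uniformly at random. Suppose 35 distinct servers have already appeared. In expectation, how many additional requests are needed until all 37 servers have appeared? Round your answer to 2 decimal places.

With k distinct servers already seen, the next new one takes an expected 37/(37-k) requests.
Sum over k = 35,...,36: E = 37/2 + 37/1 = 55.500.

55.50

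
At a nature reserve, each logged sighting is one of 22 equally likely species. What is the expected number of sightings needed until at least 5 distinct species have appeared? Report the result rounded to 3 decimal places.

5.528

With k distinct species already seen, the next new one arrives after an expected 22/(22-k) sightings.
Sum over k = 0,...,4: E = 22/22 + 22/21 + 22/20 + 22/19 + 22/18 = 5.5277.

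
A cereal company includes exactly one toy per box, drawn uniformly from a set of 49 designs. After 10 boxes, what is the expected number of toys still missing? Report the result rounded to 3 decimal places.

39.870

For each toy, P(unseen after 10) = (48/49)^10 = 0.8137.
By linearity of expectation, E[unseen] = 49·(48/49)^10 = 39.8701.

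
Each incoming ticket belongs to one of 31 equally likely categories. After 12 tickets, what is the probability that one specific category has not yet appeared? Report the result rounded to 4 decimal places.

0.6747

On each ticket the fixed category fails to appear with probability 30/31.
P(still missing after 12) = (30/31)^12 = 0.67471.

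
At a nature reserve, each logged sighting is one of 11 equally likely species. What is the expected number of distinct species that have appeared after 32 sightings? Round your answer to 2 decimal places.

For each species, P(seen in 32 sightings) = 1 - (10/11)^32 = 0.953.
By linearity of expectation, E[distinct seen] = 11·(1 - (10/11)^32) = 10.479.

10.48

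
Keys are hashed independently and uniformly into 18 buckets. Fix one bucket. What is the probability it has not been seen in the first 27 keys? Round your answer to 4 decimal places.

0.2137

On each key the fixed bucket fails to appear with probability 17/18.
P(still missing after 27) = (17/18)^27 = 0.21368.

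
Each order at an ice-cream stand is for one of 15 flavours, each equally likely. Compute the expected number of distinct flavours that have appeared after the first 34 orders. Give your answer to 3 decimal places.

13.563

For each flavour, P(seen in 34 orders) = 1 - (14/15)^34 = 0.9042.
By linearity of expectation, E[distinct seen] = 15·(1 - (14/15)^34) = 13.5634.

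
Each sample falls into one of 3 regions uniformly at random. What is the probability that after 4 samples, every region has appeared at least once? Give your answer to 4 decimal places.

0.4444

By inclusion–exclusion over which regions are missing,
P(all seen) = Σ_{j=0}^{3} (-1)^j C(3,j)((3-j)/3)^4
= 1.00000 - 0.59259 + 0.03704 - 0.00000
= 0.44444.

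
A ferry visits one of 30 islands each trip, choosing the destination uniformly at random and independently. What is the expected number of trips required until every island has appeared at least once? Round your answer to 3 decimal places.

119.850

The wait to go from k to k+1 distinct islands is geometric with mean 30/(30-k).
E[T] = 30/30 + 30/29 + 30/28 + ... + 30/2 + 30/1 = 30·H_{30}.
H_{30} = 3.9950, so E[T] = 119.8496.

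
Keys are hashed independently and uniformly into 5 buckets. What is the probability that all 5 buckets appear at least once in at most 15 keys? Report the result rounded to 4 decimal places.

Let A_i be the event that bucket i is missing after 15 keys. By inclusion–exclusion on the A_i,
P(all seen) = Σ_{j=0}^{5} (-1)^j C(5,j)((5-j)/5)^15
= 1.00000 - 0.17592 + 0.00470 - 0.00001 + 0.00000 - 0.00000
= 0.82877.

0.8288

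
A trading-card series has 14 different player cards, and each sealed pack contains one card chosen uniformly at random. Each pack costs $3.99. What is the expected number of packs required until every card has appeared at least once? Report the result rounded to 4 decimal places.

After k distinct cards have appeared, the next pack gives a new one with probability (14-k)/14, so the expected wait for the (k+1)-th is 14/(14-k).
E[T] = 14/14 + 14/13 + 14/12 + ... + 14/2 + 14/1 = 14·H_{14}.
H_{14} = 3.25156, so E[T] = 45.52187.

45.5219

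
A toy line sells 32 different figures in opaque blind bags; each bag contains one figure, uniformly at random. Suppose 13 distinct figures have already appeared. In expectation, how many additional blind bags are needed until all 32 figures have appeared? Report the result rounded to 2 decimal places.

From k distinct to k+1 distinct takes on average 32/(32-k) blind bags.
Sum over k = 13,...,31: E = 32/19 + 32/18 + 32/17 + ... + 32/2 + 32/1 = 113.528.

113.53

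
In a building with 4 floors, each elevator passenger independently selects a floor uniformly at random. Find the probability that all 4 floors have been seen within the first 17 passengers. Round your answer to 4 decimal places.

Let A_i be the event that floor i is missing after 17 passengers. By inclusion–exclusion on the A_i,
P(all seen) = Σ_{j=0}^{4} (-1)^j C(4,j)((4-j)/4)^17
= 1.00000 - 0.03007 + 0.00005 - 0.00000 + 0.00000
= 0.96998.

0.9700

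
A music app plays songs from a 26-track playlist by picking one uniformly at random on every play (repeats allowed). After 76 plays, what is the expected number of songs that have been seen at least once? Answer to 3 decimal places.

For each song, P(seen in 76 plays) = 1 - (25/26)^76 = 0.9492.
By linearity of expectation, E[distinct seen] = 26·(1 - (25/26)^76) = 24.6804.

24.680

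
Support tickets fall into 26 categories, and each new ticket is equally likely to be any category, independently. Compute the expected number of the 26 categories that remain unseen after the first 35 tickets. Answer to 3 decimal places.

For each category, P(unseen after 35) = (25/26)^35 = 0.2534.
By linearity of expectation, E[unseen] = 26·(25/26)^35 = 6.5888.

6.589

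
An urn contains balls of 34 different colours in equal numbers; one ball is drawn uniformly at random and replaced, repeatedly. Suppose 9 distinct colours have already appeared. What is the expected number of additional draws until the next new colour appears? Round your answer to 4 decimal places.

The number of draws until the next new colour is geometric with success probability 25/34, so its mean is 34/25.
E = 34/25 = 1.36000.

1.3600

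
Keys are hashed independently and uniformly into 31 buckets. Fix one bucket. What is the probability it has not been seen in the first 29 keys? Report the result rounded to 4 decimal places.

0.3864

On each key the fixed bucket fails to appear with probability 30/31.
P(still missing after 29) = (30/31)^29 = 0.38639.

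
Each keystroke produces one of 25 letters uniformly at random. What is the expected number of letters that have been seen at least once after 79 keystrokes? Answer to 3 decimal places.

For each letter, P(seen in 79 keystrokes) = 1 - (24/25)^79 = 0.9602.
By linearity of expectation, E[distinct seen] = 25·(1 - (24/25)^79) = 24.0060.

24.006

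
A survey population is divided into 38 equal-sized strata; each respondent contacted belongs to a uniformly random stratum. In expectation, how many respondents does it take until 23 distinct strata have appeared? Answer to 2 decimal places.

With k distinct strata already seen, the next new one arrives after an expected 38/(38-k) respondents.
Sum over k = 0,...,22: E = 38/38 + 38/37 + 38/36 + ... + 38/17 + 38/16 = 34.568.

34.57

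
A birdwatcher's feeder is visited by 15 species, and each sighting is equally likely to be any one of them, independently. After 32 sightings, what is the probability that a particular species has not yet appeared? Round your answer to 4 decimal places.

On each sighting the fixed species fails to appear with probability 14/15.
P(still missing after 32) = (14/15)^32 = 0.10995.

0.1099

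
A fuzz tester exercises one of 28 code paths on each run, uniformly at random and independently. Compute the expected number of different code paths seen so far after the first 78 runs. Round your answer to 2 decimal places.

26.36

For each code path, P(seen in 78 runs) = 1 - (27/28)^78 = 0.941.
By linearity of expectation, E[distinct seen] = 28·(1 - (27/28)^78) = 26.359.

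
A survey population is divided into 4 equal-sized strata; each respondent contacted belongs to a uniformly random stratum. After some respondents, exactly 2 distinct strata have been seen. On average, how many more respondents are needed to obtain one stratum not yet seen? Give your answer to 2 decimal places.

The number of respondents until the next new stratum is geometric with success probability 2/4, so its mean is 4/2.
E = 4/2 = 2.000.

2.00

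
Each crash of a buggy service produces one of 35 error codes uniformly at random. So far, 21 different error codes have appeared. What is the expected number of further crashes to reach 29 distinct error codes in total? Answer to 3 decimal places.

28.055

With k distinct error codes already seen, the next new one takes an expected 35/(35-k) crashes.
Sum over k = 21,...,28: E = 35/14 + 35/13 + 35/12 + ... + 35/8 + 35/7 = 28.0547.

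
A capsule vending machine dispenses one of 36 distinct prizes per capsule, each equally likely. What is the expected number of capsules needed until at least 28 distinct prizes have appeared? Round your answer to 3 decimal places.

Going from k to k+1 distinct takes a geometric number of capsules with mean 36/(36-k).
Sum over k = 0,...,27: E = 36/36 + 36/35 + 36/34 + ... + 36/10 + 36/9 = 52.4413.

52.441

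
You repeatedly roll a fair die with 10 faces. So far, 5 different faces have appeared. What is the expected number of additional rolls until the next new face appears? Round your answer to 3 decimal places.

The number of rolls until the next new face is geometric with success probability 5/10, so its mean is 10/5.
E = 10/5 = 2.0000.

2.000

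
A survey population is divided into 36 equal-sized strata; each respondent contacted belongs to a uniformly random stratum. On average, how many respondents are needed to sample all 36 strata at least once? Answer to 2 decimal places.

Split into phases: going from k distinct to k+1 distinct takes on average 36/(36-k) respondents.
E[T] = 36/36 + 36/35 + 36/34 + ... + 36/2 + 36/1 = 36·H_{36}.
H_{36} = 4.175, so E[T] = 150.284.

150.28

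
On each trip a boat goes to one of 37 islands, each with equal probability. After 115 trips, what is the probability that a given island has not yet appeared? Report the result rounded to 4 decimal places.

0.0428

On each trip the fixed island fails to appear with probability 36/37.
P(still missing after 115) = (36/37)^115 = 0.04281.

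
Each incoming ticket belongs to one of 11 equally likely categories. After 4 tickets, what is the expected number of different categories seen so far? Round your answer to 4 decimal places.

3.4869

For each category, P(seen in 4 tickets) = 1 - (10/11)^4 = 0.31699.
By linearity of expectation, E[distinct seen] = 11·(1 - (10/11)^4) = 3.48685.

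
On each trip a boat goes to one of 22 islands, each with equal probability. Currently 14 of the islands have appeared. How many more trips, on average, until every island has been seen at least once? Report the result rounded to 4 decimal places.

From k distinct to k+1 distinct takes on average 22/(22-k) trips.
Sum over k = 14,...,21: E = 22/8 + 22/7 + 22/6 + ... + 22/2 + 22/1 = 59.79286.

59.7929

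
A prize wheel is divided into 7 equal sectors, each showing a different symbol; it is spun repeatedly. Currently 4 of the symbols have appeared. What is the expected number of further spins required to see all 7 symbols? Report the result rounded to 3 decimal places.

From k distinct to k+1 distinct takes on average 7/(7-k) spins.
Sum over k = 4,...,6: E = 7/3 + 7/2 + 7/1 = 12.8333.

12.833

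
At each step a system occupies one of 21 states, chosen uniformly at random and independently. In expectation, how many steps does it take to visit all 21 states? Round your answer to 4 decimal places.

Split into phases: going from k distinct to k+1 distinct takes on average 21/(21-k) steps.
E[T] = 21/21 + 21/20 + 21/19 + ... + 21/2 + 21/1 = 21·H_{21}.
H_{21} = 3.64536, so E[T] = 76.55253.

76.5525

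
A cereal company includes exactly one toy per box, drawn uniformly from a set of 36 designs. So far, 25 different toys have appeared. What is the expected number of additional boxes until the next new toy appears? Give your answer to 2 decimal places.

3.27

The number of boxes until the next new toy is geometric with success probability 11/36, so its mean is 36/11.
E = 36/11 = 3.273.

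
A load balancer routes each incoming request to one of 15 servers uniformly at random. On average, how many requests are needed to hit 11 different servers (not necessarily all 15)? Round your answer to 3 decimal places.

Going from k to k+1 distinct takes a geometric number of requests with mean 15/(15-k).
Sum over k = 0,...,10: E = 15/15 + 15/14 + 15/13 + ... + 15/6 + 15/5 = 18.5234.

18.523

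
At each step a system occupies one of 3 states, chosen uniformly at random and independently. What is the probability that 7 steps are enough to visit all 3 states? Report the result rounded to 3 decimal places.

By inclusion–exclusion over which states are missing,
P(all seen) = Σ_{j=0}^{3} (-1)^j C(3,j)((3-j)/3)^7
= 1.0000 - 0.1756 + 0.0014 - 0.0000
= 0.8258.

0.826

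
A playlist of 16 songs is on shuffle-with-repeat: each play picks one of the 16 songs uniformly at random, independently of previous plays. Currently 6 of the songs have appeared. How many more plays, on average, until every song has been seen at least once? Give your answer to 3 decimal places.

With k distinct songs already seen, the next new one takes an expected 16/(16-k) plays.
Sum over k = 6,...,15: E = 16/10 + 16/9 + 16/8 + ... + 16/2 + 16/1 = 46.8635.

46.863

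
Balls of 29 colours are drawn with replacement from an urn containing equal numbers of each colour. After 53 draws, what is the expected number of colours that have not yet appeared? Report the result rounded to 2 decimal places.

4.52

For each colour, P(unseen after 53) = (28/29)^53 = 0.156.
By linearity of expectation, E[unseen] = 29·(28/29)^53 = 4.515.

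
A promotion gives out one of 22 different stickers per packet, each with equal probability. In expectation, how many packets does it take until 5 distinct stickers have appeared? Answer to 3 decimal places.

With k distinct stickers already seen, the next new one arrives after an expected 22/(22-k) packets.
Sum over k = 0,...,4: E = 22/22 + 22/21 + 22/20 + 22/19 + 22/18 = 5.5277.

5.528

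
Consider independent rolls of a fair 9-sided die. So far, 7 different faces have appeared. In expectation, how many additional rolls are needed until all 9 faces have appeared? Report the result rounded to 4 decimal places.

The wait to go from k to k+1 distinct faces is geometric with mean 9/(9-k).
Sum over k = 7,...,8: E = 9/2 + 9/1 = 13.50000.

13.5000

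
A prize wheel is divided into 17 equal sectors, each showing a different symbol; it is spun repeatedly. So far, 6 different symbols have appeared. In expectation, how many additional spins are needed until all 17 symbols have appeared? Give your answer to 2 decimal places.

The wait to go from k to k+1 distinct symbols is geometric with mean 17/(17-k).
Sum over k = 6,...,16: E = 17/11 + 17/10 + 17/9 + ... + 17/2 + 17/1 = 51.338.

51.34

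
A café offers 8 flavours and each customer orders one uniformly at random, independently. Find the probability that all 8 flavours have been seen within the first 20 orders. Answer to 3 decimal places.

Let A_i be the event that flavour i is missing after 20 orders. By inclusion–exclusion on the A_i,
P(all seen) = Σ_{j=0}^{8} (-1)^j C(8,j)((8-j)/8)^20
= 1.0000 - 0.5537 + 0.0888 - 0.0046 + 0.0001 - 0.0000 + 0.0000 - 0.0000 + 0.0000
= 0.5306.

0.531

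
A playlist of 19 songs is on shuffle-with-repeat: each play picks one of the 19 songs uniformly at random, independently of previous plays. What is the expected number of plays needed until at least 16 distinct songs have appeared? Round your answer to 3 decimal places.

32.574

Going from k to k+1 distinct takes a geometric number of plays with mean 19/(19-k).
Sum over k = 0,...,15: E = 19/19 + 19/18 + 19/17 + ... + 19/5 + 19/4 = 32.5737.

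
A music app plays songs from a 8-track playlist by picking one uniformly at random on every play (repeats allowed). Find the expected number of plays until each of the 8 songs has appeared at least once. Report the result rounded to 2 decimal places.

The wait to go from k to k+1 distinct songs is geometric with mean 8/(8-k).
E[T] = 8/8 + 8/7 + 8/6 + ... + 8/2 + 8/1 = 8·H_{8}.
H_{8} = 2.718, so E[T] = 21.743.

21.74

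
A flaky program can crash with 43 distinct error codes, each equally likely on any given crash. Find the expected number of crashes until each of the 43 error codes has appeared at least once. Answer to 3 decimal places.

Split into phases: going from k distinct to k+1 distinct takes on average 43/(43-k) crashes.
E[T] = 43/43 + 43/42 + 43/41 + ... + 43/2 + 43/1 = 43·H_{43}.
H_{43} = 4.3500, so E[T] = 187.0499.

187.050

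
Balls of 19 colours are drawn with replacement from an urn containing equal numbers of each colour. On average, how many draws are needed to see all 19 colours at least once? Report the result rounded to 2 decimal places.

Split into phases: going from k distinct to k+1 distinct takes on average 19/(19-k) draws.
E[T] = 19/19 + 19/18 + 19/17 + ... + 19/2 + 19/1 = 19·H_{19}.
H_{19} = 3.548, so E[T] = 67.407.

67.41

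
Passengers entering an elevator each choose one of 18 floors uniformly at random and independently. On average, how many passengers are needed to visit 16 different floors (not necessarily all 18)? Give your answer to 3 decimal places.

35.912

Going from k to k+1 distinct takes a geometric number of passengers with mean 18/(18-k).
Sum over k = 0,...,15: E = 18/18 + 18/17 + 18/16 + ... + 18/4 + 18/3 = 35.9119.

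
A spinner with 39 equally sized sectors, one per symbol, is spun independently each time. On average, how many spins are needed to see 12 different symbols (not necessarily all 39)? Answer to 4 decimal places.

14.1214

Going from k to k+1 distinct takes a geometric number of spins with mean 39/(39-k).
Sum over k = 0,...,11: E = 39/39 + 39/38 + 39/37 + ... + 39/29 + 39/28 = 14.12137.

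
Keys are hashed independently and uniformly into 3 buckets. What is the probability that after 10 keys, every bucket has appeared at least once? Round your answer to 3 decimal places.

0.948

Let A_i be the event that bucket i is missing after 10 keys. By inclusion–exclusion on the A_i,
P(all seen) = Σ_{j=0}^{3} (-1)^j C(3,j)((3-j)/3)^10
= 1.0000 - 0.0520 + 0.0001 - 0.0000
= 0.9480.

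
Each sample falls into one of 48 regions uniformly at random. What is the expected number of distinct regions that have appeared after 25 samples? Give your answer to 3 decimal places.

19.643

For each region, P(seen in 25 samples) = 1 - (47/48)^25 = 0.4092.
By linearity of expectation, E[distinct seen] = 48·(1 - (47/48)^25) = 19.6432.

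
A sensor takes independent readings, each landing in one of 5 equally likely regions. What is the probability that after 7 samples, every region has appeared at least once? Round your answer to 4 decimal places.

Let A_i be the event that region i is missing after 7 samples. By inclusion–exclusion on the A_i,
P(all seen) = Σ_{j=0}^{5} (-1)^j C(5,j)((5-j)/5)^7
= 1.00000 - 1.04858 + 0.27994 - 0.01638 + 0.00006 - 0.00000
= 0.21504.

0.2150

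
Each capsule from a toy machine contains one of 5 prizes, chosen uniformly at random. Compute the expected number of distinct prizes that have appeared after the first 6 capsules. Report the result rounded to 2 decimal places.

3.69

For each prize, P(seen in 6 capsules) = 1 - (4/5)^6 = 0.738.
By linearity of expectation, E[distinct seen] = 5·(1 - (4/5)^6) = 3.689.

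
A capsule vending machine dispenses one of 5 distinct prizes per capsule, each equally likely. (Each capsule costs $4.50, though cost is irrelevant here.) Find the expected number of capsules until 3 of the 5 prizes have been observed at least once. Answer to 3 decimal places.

3.917

Going from k to k+1 distinct takes a geometric number of capsules with mean 5/(5-k).
Sum over k = 0,...,2: E = 5/5 + 5/4 + 5/3 = 3.9167.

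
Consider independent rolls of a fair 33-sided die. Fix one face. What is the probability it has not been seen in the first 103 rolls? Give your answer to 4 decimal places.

0.0420

On each roll the fixed face fails to appear with probability 32/33.
P(still missing after 103) = (32/33)^103 = 0.04203.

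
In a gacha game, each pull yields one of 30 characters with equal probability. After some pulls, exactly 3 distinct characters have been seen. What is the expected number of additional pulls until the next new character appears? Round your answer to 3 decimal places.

Each pull yields a new character with probability (30-3)/30 = 27/30, so the wait is geometric with mean 30/27.
E = 30/27 = 1.1111.

1.111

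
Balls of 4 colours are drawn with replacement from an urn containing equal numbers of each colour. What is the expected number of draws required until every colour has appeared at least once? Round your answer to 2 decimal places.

After k distinct colours have appeared, the next draw gives a new one with probability (4-k)/4, so the expected wait for the (k+1)-th is 4/(4-k).
E[T] = 4/4 + 4/3 + 4/2 + 4/1 = 4·H_{4}.
H_{4} = 2.083, so E[T] = 8.333.

8.33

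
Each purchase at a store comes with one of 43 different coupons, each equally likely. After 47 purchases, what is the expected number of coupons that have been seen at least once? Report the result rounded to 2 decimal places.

28.77

For each coupon, P(seen in 47 purchases) = 1 - (42/43)^47 = 0.669.
By linearity of expectation, E[distinct seen] = 43·(1 - (42/43)^47) = 28.771.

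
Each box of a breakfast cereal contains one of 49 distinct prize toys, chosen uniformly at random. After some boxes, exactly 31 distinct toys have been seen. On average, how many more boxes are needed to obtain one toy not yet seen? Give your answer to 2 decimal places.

Each box yields a new toy with probability (49-31)/49 = 18/49, so the wait is geometric with mean 49/18.
E = 49/18 = 2.722.

2.72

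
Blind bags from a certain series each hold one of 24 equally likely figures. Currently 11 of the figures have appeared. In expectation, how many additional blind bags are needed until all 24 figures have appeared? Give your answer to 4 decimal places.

76.3232

With k distinct figures already seen, the next new one takes an expected 24/(24-k) blind bags.
Sum over k = 11,...,23: E = 24/13 + 24/12 + 24/11 + ... + 24/2 + 24/1 = 76.32321.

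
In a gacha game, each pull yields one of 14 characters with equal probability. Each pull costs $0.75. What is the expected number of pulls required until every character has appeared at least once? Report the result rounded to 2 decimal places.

45.52

Split into phases: going from k distinct to k+1 distinct takes on average 14/(14-k) pulls.
E[T] = 14/14 + 14/13 + 14/12 + ... + 14/2 + 14/1 = 14·H_{14}.
H_{14} = 3.252, so E[T] = 45.522.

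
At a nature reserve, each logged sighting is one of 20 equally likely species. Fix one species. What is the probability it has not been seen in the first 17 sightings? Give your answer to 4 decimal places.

Each sighting misses the fixed species with probability (20-1)/20 = 19/20, independently.
P(still missing after 17) = (19/20)^17 = 0.41812.

0.4181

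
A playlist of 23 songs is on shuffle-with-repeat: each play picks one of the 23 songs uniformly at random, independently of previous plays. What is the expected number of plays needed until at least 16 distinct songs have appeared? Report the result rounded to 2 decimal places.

26.25

With k distinct songs already seen, the next new one arrives after an expected 23/(23-k) plays.
Sum over k = 0,...,15: E = 23/23 + 23/22 + 23/21 + ... + 23/9 + 23/8 = 26.253.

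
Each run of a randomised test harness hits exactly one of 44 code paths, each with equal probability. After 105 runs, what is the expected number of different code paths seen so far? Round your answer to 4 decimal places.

For each code path, P(seen in 105 runs) = 1 - (43/44)^105 = 0.91053.
By linearity of expectation, E[distinct seen] = 44·(1 - (43/44)^105) = 40.06351.

40.0635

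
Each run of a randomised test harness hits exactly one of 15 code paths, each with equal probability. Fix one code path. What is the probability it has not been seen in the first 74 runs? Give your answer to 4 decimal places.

0.0061

On each run the fixed code path fails to appear with probability 14/15.
P(still missing after 74) = (14/15)^74 = 0.00606.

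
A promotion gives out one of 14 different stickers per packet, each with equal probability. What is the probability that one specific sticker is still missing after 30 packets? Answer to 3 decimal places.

Each packet misses the fixed sticker with probability (14-1)/14 = 13/14, independently.
P(still missing after 30) = (13/14)^30 = 0.1083.

0.108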